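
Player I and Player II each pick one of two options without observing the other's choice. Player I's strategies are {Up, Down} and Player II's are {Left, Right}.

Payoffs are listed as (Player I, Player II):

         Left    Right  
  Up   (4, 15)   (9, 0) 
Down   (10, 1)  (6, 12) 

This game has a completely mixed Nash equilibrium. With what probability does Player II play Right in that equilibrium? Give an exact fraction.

Let q be the probability that Player II plays Left. In a completely mixed equilibrium, Player I must be indifferent between Up and Down.
Player I's expected payoff from Up is 4q + 9(1−q); from Down it is 10q + 6(1−q).
Setting these equal: −5q + 9 = 4q + 6, so q = 1/3.
Therefore Player II plays Right with probability 1 − 1/3 = 2/3.

2/3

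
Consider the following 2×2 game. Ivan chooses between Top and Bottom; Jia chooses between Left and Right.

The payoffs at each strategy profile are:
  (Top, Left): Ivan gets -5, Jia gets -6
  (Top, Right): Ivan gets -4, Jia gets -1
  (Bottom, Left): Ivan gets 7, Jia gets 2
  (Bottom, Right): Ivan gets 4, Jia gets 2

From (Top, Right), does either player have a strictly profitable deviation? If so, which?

Ivan

Ivan at (Top, Right) earns -4; deviating to Bottom yields 4 — a strict improvement.
Jia earns -1; deviating to Left yields -6 — not better.
Only Ivan has a strictly profitable deviation.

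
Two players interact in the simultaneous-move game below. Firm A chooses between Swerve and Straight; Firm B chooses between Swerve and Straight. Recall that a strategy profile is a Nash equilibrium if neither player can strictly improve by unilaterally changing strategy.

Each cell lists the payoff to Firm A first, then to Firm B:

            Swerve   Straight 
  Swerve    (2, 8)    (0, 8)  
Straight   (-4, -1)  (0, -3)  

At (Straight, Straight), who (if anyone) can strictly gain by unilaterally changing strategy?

Firm A at (Straight, Straight) earns 0; deviating to Swerve yields 0 — not better.
Firm B earns -3; deviating to Swerve yields -1 — a strict improvement.
Only Firm B has a strictly profitable deviation.

Firm B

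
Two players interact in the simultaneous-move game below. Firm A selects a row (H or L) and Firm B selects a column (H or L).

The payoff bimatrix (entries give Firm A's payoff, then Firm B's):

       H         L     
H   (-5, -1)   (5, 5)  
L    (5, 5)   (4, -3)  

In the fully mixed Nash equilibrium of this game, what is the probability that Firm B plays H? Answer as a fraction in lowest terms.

Let y be the probability that Firm B plays H. In a completely mixed equilibrium, Firm A must be indifferent between H and L.
Firm A's expected payoff from H is −5y + 5(1−y); from L it is 5y + 4(1−y).
Setting these equal: −10y + 5 = y + 4, so y = 1/11.

1/11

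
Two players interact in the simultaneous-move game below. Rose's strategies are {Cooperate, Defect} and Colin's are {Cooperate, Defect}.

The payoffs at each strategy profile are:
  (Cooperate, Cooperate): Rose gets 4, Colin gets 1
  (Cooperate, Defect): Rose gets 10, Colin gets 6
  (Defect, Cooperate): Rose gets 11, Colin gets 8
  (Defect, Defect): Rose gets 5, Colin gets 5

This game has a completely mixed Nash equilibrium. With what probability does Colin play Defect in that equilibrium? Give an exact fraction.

7/12

Let y be the probability that Colin plays Cooperate. In a completely mixed equilibrium, Rose must be indifferent between Cooperate and Defect.
Rose's expected payoff from Cooperate is 4y + 10(1−y); from Defect it is 11y + 5(1−y).
Setting these equal: −6y + 10 = 6y + 5, so y = 5/12.
Therefore Colin plays Defect with probability 1 − 5/12 = 7/12.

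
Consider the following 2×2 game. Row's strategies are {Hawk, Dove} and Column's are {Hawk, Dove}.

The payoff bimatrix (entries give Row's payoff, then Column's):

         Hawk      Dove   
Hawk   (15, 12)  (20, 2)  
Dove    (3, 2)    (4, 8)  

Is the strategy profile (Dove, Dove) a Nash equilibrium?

At (Dove, Dove), Row earns 4; switching to Hawk would give 20, so Row would deviate.
Column earns 8; switching to Hawk would give 2, so Column has no profitable deviation.
Since at least one player can profitably deviate, this is not a Nash equilibrium.

No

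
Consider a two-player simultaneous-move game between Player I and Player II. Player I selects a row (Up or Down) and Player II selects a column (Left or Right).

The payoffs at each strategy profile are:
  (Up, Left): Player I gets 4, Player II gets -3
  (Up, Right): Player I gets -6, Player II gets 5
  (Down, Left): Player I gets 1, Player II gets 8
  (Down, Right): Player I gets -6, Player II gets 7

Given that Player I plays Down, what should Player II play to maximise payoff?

Against Down, Player II earns 8 from Left and 7 from Right.
So Left is the best response.

Left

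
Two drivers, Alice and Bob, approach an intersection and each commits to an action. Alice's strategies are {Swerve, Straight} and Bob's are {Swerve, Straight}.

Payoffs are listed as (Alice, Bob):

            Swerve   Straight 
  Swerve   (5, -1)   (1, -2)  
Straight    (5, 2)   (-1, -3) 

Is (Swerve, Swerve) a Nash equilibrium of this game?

Yes

At (Swerve, Swerve), Alice earns 5; switching to Straight would give 5, so Alice has no profitable deviation.
Bob earns -1; switching to Straight would give -2, so Bob has no profitable deviation.
Neither player can gain by a unilateral deviation, so this profile is a Nash equilibrium.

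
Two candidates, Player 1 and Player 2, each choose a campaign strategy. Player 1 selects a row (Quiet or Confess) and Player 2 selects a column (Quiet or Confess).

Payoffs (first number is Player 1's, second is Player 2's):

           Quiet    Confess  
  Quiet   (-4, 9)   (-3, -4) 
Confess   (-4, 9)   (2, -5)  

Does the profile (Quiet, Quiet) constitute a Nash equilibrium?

Yes

At (Quiet, Quiet), Player 1 earns -4; switching to Confess would give -4, so Player 1 has no profitable deviation.
Player 2 earns 9; switching to Confess would give -4, so Player 2 has no profitable deviation.
Neither player can gain by a unilateral deviation, so this profile is a Nash equilibrium.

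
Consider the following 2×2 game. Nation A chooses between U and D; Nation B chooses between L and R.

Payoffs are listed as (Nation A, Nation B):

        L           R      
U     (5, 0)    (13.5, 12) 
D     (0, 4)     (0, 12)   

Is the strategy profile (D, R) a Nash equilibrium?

No

At (D, R), Nation A earns 0; switching to U would give 13.5, so Nation A would deviate.
Nation B earns 12; switching to L would give 4, so Nation B has no profitable deviation.
Since at least one player can profitably deviate, this is not a Nash equilibrium.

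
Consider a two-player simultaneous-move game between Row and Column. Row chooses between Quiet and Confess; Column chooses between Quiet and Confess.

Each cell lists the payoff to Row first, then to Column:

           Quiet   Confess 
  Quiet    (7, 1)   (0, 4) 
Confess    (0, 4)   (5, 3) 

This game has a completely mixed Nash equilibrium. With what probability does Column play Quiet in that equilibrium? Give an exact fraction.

Let y be the probability that Column plays Quiet. In a completely mixed equilibrium, Row must be indifferent between Quiet and Confess.
Row's expected payoff from Quiet is 7y; from Confess it is 5(1−y).
Setting these equal: 7y = −5y + 5, so y = 5/12.

5/12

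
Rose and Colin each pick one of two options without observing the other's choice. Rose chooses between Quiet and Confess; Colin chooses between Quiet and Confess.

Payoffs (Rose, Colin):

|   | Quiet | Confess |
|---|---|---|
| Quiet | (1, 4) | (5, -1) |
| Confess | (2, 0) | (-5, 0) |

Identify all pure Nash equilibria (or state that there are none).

(Confess, Quiet)

(Quiet, Quiet): Rose prefers Confess (2 > 1) — not an equilibrium.
(Quiet, Confess): Colin prefers Quiet (4 > -1) — not an equilibrium.
(Confess, Quiet): Rose gets 2 ≥ 1 from Quiet, and Colin gets 0 ≥ 0 from Confess — Nash equilibrium.
(Confess, Confess): Rose prefers Quiet (5 > -5) — not an equilibrium.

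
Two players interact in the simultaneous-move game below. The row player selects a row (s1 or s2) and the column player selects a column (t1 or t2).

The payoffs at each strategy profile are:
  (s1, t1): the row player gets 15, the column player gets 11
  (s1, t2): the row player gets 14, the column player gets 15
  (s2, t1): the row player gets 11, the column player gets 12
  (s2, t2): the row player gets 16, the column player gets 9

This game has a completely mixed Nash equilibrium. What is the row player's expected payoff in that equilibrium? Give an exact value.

43/3

First find y, the probability the column player plays t1, from the row player's indifference between s1 and s2: 15y + 14(1−y) = 11y + 16(1−y), giving y = 1/3.
Since the row player is indifferent in equilibrium, the row player's expected payoff equals the payoff from either row against (1/3, 2/3). Using s1: 15(1/3) + 14(2/3) = 43/3.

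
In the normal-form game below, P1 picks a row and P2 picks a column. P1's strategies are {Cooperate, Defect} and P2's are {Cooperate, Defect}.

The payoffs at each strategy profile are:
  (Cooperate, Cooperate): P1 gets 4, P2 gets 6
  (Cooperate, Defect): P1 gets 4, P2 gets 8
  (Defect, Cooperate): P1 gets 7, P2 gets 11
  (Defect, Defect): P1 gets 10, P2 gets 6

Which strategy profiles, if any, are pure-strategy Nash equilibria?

(Cooperate, Cooperate): P1 prefers Defect (7 > 4); P2 prefers Defect (8 > 6) — not an equilibrium.
(Cooperate, Defect): P1 prefers Defect (10 > 4) — not an equilibrium.
(Defect, Cooperate): P1 gets 7 ≥ 4 from Cooperate, and P2 gets 11 ≥ 6 from Defect — Nash equilibrium.
(Defect, Defect): P2 prefers Cooperate (11 > 6) — not an equilibrium.

(Defect, Cooperate)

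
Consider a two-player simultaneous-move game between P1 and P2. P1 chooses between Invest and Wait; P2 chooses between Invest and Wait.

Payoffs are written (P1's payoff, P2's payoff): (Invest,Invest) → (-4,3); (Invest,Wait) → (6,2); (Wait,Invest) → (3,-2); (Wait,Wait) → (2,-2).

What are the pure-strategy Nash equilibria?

(Invest, Invest): P1 prefers Wait (3 > -4) — not an equilibrium.
(Invest, Wait): P2 prefers Invest (3 > 2) — not an equilibrium.
(Wait, Invest): P1 gets 3 ≥ -4 from Invest, and P2 gets -2 ≥ -2 from Wait — Nash equilibrium.
(Wait, Wait): P1 prefers Invest (6 > 2) — not an equilibrium.

(Wait, Invest)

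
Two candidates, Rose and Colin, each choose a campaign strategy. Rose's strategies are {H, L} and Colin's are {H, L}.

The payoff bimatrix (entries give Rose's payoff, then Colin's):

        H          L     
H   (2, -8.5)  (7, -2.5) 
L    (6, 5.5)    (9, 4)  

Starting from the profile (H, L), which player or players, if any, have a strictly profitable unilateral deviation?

Rose

Rose at (H, L) earns 7; deviating to L yields 9 — a strict improvement.
Colin earns -2.5; deviating to H yields -8.5 — not better.
Only Rose has a strictly profitable deviation.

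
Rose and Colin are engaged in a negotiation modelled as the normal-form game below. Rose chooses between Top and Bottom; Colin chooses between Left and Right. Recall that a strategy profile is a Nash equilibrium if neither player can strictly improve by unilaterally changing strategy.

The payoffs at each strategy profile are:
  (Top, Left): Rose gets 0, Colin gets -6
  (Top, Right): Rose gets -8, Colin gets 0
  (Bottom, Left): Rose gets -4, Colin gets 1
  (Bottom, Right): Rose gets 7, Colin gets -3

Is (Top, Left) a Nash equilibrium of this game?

No

At (Top, Left), Rose earns 0; switching to Bottom would give -4, so Rose has no profitable deviation.
Colin earns -6; switching to Right would give 0, so Colin would deviate.
Since at least one player can profitably deviate, this is not a Nash equilibrium.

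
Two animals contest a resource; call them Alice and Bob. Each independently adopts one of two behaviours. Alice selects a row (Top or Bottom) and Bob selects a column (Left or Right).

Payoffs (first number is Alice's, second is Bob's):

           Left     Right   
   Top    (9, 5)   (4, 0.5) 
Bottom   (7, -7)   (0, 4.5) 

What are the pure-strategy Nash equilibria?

(Top, Left)

(Top, Left): Alice gets 9 ≥ 7 from Bottom, and Bob gets 5 ≥ 0.5 from Right — Nash equilibrium.
(Top, Right): Bob prefers Left (5 > 0.5) — not an equilibrium.
(Bottom, Left): Alice prefers Top (9 > 7); Bob prefers Right (4.5 > -7) — not an equilibrium.
(Bottom, Right): Alice prefers Top (4 > 0) — not an equilibrium.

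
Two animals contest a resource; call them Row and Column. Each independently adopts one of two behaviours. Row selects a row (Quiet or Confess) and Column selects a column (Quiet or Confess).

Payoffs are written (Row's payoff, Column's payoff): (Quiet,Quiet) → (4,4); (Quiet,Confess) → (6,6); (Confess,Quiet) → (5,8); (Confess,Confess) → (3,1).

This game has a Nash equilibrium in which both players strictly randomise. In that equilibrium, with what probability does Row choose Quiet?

Let r be the probability that Row plays Quiet. In a completely mixed equilibrium, Column must be indifferent between Quiet and Confess.
Column's expected payoff from Quiet is 4r + 8(1−r); from Confess it is 6r + (1−r).
Setting these equal: −4r + 8 = 5r + 1, so r = 7/9.

7/9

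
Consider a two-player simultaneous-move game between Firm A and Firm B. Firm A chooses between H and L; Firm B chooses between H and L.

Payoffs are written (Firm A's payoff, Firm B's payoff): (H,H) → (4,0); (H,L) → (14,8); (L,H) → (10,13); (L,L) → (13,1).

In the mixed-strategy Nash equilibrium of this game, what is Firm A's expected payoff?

88/7

First find q, the probability Firm B plays H, from Firm A's indifference between H and L: 4q + 14(1−q) = 10q + 13(1−q), giving q = 1/7.
Since Firm A is indifferent in equilibrium, Firm A's expected payoff equals the payoff from either row against (1/7, 6/7). Using H: 4(1/7) + 14(6/7) = 88/7.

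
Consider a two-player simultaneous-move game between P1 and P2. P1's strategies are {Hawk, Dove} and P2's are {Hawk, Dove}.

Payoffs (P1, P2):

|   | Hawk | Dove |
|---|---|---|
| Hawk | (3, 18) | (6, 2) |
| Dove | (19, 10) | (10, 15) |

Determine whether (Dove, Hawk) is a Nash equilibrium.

At (Dove, Hawk), P1 earns 19; switching to Hawk would give 3, so P1 has no profitable deviation.
P2 earns 10; switching to Dove would give 15, so P2 would deviate.
Since at least one player can profitably deviate, this is not a Nash equilibrium.

No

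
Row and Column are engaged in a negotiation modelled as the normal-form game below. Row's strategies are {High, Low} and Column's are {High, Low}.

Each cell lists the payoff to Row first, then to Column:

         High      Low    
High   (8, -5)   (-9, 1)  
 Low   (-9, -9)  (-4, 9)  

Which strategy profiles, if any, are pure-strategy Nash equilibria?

(Low, Low)

(High, High): Column prefers Low (1 > -5) — not an equilibrium.
(High, Low): Row prefers Low (-4 > -9) — not an equilibrium.
(Low, High): Row prefers High (8 > -9); Column prefers Low (9 > -9) — not an equilibrium.
(Low, Low): Row gets -4 ≥ -9 from High, and Column gets 9 ≥ -9 from High — Nash equilibrium.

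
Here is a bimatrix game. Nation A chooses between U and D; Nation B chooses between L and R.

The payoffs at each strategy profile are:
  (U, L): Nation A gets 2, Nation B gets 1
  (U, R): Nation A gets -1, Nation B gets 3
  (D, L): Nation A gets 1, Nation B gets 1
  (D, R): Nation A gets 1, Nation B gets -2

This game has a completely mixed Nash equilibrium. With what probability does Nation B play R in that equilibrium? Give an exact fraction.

1/3

Let y be the probability that Nation B plays L. In a completely mixed equilibrium, Nation A must be indifferent between U and D.
Nation A's expected payoff from U is 2y − (1−y); from D it is y + (1−y).
Setting these equal: 3y − 1 = 1, so y = 2/3.
Therefore Nation B plays R with probability 1 − 2/3 = 1/3.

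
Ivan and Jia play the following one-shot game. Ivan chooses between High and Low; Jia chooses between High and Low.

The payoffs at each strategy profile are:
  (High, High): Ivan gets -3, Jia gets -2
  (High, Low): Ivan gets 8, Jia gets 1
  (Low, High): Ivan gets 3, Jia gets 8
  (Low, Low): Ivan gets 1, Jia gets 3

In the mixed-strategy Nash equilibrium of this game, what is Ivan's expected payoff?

First find q, the probability Jia plays High, from Ivan's indifference between High and Low: −3q + 8(1−q) = 3q + (1−q), giving q = 7/13.
Since Ivan is indifferent in equilibrium, Ivan's expected payoff equals the payoff from either row against (7/13, 6/13). Using High: −3(7/13) + 8(6/13) = 27/13.

27/13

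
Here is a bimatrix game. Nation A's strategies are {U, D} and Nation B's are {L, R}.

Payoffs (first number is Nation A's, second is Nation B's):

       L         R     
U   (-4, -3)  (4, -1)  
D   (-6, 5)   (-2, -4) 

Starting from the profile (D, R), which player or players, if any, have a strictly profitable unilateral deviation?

Both

Nation A at (D, R) earns -2; deviating to U yields 4 — a strict improvement.
Nation B earns -4; deviating to L yields 5 — a strict improvement.
Both Nation A and Nation B have strictly profitable deviations.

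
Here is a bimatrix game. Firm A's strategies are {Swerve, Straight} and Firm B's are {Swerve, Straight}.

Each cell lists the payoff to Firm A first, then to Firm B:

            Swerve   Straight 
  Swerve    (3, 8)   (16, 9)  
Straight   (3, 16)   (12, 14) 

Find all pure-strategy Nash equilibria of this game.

(Swerve, Straight) and (Straight, Swerve)

(Swerve, Swerve): Firm B prefers Straight (9 > 8) — not an equilibrium.
(Swerve, Straight): Firm A gets 16 ≥ 12 from Straight, and Firm B gets 9 ≥ 8 from Swerve — Nash equilibrium.
(Straight, Swerve): Firm A gets 3 ≥ 3 from Swerve, and Firm B gets 16 ≥ 14 from Straight — Nash equilibrium.
(Straight, Straight): Firm A prefers Swerve (16 > 12); Firm B prefers Swerve (16 > 14) — not an equilibrium.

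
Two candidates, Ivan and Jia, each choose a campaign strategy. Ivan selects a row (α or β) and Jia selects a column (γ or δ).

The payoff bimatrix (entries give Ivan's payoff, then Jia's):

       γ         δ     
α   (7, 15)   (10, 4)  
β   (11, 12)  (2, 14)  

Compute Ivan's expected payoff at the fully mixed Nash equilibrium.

8

First find y, the probability Jia plays γ, from Ivan's indifference between α and β: 7y + 10(1−y) = 11y + 2(1−y), giving y = 2/3.
Since Ivan is indifferent in equilibrium, Ivan's expected payoff equals the payoff from either row against (2/3, 1/3). Using α: 7(2/3) + 10(1/3) = 8.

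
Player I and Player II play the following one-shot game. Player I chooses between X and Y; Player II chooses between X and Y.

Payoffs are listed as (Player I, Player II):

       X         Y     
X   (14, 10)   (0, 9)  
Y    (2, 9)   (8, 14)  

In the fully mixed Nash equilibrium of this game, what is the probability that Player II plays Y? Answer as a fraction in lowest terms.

3/5

Let y be the probability that Player II plays X. In a completely mixed equilibrium, Player I must be indifferent between X and Y.
Player I's expected payoff from X is 14y; from Y it is 2y + 8(1−y).
Setting these equal: 14y = −6y + 8, so y = 2/5.
Therefore Player II plays Y with probability 1 − 2/5 = 3/5.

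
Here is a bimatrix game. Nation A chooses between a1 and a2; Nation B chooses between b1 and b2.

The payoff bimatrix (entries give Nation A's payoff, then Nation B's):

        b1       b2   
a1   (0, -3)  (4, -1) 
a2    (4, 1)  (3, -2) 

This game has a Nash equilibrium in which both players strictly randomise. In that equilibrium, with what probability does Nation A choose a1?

Let r be the probability that Nation A plays a1. In a completely mixed equilibrium, Nation B must be indifferent between b1 and b2.
Nation B's expected payoff from b1 is −3r + (1−r); from b2 it is −r − 2(1−r).
Setting these equal: −4r + 1 = r − 2, so r = 3/5.

3/5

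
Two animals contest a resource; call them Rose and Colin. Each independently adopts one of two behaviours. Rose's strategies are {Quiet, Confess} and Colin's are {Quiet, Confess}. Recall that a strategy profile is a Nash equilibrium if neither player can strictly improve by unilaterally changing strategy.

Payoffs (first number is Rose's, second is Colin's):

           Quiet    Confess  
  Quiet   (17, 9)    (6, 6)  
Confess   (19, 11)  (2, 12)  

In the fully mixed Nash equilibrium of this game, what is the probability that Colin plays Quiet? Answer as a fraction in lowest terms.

Let q be the probability that Colin plays Quiet. In a completely mixed equilibrium, Rose must be indifferent between Quiet and Confess.
Rose's expected payoff from Quiet is 17q + 6(1−q); from Confess it is 19q + 2(1−q).
Setting these equal: 11q + 6 = 17q + 2, so q = 2/3.

2/3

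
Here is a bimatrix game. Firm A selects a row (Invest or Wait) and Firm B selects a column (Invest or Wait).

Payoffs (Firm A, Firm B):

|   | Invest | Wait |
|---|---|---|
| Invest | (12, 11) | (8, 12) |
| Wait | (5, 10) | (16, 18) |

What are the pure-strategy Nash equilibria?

(Invest, Invest): Firm B prefers Wait (12 > 11) — not an equilibrium.
(Invest, Wait): Firm A prefers Wait (16 > 8) — not an equilibrium.
(Wait, Invest): Firm A prefers Invest (12 > 5); Firm B prefers Wait (18 > 10) — not an equilibrium.
(Wait, Wait): Firm A gets 16 ≥ 8 from Invest, and Firm B gets 18 ≥ 10 from Invest — Nash equilibrium.

(Wait, Wait)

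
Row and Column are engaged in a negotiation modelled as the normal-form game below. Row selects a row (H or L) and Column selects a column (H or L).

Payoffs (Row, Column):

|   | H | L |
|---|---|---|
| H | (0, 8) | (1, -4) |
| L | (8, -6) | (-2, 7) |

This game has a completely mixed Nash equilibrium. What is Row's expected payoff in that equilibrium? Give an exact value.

First find q, the probability Column plays H, from Row's indifference between H and L: (1−q) = 8q − 2(1−q), giving q = 3/11.
Since Row is indifferent in equilibrium, Row's expected payoff equals the payoff from either row against (3/11, 8/11). Using H: (8/11) = 8/11.

8/11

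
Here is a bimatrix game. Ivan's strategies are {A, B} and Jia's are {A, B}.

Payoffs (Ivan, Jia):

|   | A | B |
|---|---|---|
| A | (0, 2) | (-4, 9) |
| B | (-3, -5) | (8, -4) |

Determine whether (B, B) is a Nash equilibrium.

Yes

At (B, B), Ivan earns 8; switching to A would give -4, so Ivan has no profitable deviation.
Jia earns -4; switching to A would give -5, so Jia has no profitable deviation.
Neither player can gain by a unilateral deviation, so this profile is a Nash equilibrium.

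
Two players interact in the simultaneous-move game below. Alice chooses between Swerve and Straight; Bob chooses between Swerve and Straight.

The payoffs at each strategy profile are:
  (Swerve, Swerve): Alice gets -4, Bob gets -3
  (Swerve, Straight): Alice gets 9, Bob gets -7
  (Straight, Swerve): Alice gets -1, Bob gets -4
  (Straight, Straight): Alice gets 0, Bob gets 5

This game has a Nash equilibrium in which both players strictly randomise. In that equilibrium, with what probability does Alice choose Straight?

4/13

Let r be the probability that Alice plays Swerve. In a completely mixed equilibrium, Bob must be indifferent between Swerve and Straight.
Bob's expected payoff from Swerve is −3r − 4(1−r); from Straight it is −7r + 5(1−r).
Setting these equal: r − 4 = −12r + 5, so r = 9/13.
Therefore Alice plays Straight with probability 1 − 9/13 = 4/13.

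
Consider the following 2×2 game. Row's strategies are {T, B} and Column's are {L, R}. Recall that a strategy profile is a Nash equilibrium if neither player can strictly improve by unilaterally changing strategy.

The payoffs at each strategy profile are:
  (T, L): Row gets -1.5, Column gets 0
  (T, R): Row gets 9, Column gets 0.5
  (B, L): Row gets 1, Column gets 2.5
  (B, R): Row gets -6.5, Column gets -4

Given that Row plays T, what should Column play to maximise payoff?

Against T, Column earns 0 from L and 0.5 from R.
So R is the best response.

R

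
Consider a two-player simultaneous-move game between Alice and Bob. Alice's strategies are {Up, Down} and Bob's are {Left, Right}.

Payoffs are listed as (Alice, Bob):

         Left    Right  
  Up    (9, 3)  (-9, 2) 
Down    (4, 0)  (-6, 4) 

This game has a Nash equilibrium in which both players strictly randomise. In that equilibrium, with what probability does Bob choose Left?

3/8

Let y be the probability that Bob plays Left. In a completely mixed equilibrium, Alice must be indifferent between Up and Down.
Alice's expected payoff from Up is 9y − 9(1−y); from Down it is 4y − 6(1−y).
Setting these equal: 18y − 9 = 10y − 6, so y = 3/8.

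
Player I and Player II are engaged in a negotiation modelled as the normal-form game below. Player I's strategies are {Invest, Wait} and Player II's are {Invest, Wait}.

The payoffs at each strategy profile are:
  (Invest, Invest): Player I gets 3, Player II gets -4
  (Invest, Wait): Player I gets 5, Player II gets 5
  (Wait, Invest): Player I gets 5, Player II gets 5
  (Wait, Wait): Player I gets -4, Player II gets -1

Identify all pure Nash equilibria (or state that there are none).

(Invest, Invest): Player I prefers Wait (5 > 3); Player II prefers Wait (5 > -4) — not an equilibrium.
(Invest, Wait): Player I gets 5 ≥ -4 from Wait, and Player II gets 5 ≥ -4 from Invest — Nash equilibrium.
(Wait, Invest): Player I gets 5 ≥ 3 from Invest, and Player II gets 5 ≥ -1 from Wait — Nash equilibrium.
(Wait, Wait): Player I prefers Invest (5 > -4); Player II prefers Invest (5 > -1) — not an equilibrium.

(Invest, Wait) and (Wait, Invest)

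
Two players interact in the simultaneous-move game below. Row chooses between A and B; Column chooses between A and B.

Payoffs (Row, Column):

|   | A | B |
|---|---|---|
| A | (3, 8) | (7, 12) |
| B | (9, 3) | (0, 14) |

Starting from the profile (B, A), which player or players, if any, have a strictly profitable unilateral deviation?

Row at (B, A) earns 9; deviating to A yields 3 — not better.
Column earns 3; deviating to B yields 14 — a strict improvement.
Only Column has a strictly profitable deviation.

Column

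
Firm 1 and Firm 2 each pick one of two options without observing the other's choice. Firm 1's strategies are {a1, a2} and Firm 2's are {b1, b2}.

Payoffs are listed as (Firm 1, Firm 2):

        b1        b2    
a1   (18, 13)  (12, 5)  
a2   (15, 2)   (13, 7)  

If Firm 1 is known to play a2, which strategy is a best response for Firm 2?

Against a2, Firm 2 earns 2 from b1 and 7 from b2.
So b2 is the best response.

b2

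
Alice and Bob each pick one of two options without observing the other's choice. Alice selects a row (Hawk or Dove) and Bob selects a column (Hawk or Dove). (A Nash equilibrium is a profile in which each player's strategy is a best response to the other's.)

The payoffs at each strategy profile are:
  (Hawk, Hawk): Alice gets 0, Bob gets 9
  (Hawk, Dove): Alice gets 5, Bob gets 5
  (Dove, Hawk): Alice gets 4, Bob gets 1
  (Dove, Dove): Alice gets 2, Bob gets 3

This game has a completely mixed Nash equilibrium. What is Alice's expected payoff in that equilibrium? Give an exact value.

20/7

First find y, the probability Bob plays Hawk, from Alice's indifference between Hawk and Dove: 5(1−y) = 4y + 2(1−y), giving y = 3/7.
Since Alice is indifferent in equilibrium, Alice's expected payoff equals the payoff from either row against (3/7, 4/7). Using Hawk: 5(4/7) = 20/7.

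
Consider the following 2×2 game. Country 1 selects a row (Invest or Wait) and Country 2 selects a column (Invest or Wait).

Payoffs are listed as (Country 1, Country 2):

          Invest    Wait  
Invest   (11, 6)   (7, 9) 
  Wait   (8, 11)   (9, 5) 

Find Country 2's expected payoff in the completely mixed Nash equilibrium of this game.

First find p, the probability Country 1 plays Invest, from Country 2's indifference between Invest and Wait: 6p + 11(1−p) = 9p + 5(1−p), giving p = 2/3.
Since Country 2 is indifferent in equilibrium, Country 2's expected payoff equals the payoff from either column against (2/3, 1/3). Using Invest: 6(2/3) + 11(1/3) = 23/3.

23/3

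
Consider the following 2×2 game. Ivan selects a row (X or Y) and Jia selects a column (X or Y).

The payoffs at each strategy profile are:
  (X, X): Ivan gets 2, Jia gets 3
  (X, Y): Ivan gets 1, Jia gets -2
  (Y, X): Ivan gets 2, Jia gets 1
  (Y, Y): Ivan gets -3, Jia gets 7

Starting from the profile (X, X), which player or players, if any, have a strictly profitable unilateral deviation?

Neither

Ivan at (X, X) earns 2; deviating to Y yields 2 — not better.
Jia earns 3; deviating to Y yields -2 — not better.
Neither player can strictly improve; the profile is a Nash equilibrium.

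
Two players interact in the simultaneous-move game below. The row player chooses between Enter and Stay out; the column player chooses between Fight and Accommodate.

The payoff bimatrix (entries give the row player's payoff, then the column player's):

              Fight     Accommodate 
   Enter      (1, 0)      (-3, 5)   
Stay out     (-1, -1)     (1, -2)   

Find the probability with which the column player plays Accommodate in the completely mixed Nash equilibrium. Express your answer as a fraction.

Let y be the probability that the column player plays Fight. In a completely mixed equilibrium, the row player must be indifferent between Enter and Stay out.
The row player's expected payoff from Enter is y − 3(1−y); from Stay out it is −y + (1−y).
Setting these equal: 4y − 3 = −2y + 1, so y = 2/3.
Therefore the column player plays Accommodate with probability 1 − 2/3 = 1/3.

1/3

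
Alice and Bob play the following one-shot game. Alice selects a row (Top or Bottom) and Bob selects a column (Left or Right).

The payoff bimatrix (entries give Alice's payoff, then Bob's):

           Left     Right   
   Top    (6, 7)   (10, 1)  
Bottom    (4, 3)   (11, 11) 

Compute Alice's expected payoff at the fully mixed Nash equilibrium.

26/3

First find q, the probability Bob plays Left, from Alice's indifference between Top and Bottom: 6q + 10(1−q) = 4q + 11(1−q), giving q = 1/3.
Since Alice is indifferent in equilibrium, Alice's expected payoff equals the payoff from either row against (1/3, 2/3). Using Top: 6(1/3) + 10(2/3) = 26/3.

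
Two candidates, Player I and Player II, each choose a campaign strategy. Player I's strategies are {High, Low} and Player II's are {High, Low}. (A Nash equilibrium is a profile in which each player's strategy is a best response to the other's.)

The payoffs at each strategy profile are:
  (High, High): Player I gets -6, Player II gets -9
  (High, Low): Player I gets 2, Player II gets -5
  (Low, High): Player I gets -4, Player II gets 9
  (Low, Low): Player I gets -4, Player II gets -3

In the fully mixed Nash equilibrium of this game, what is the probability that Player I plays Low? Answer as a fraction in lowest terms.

1/4

Let r be the probability that Player I plays High. In a completely mixed equilibrium, Player II must be indifferent between High and Low.
Player II's expected payoff from High is −9r + 9(1−r); from Low it is −5r − 3(1−r).
Setting these equal: −18r + 9 = −2r − 3, so r = 3/4.
Therefore Player I plays Low with probability 1 − 3/4 = 1/4.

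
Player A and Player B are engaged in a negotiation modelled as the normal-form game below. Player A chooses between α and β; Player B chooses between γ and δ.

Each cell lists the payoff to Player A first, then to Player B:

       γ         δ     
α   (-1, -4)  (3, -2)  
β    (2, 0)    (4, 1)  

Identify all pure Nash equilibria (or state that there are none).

(β, δ)

(α, γ): Player A prefers β (2 > -1); Player B prefers δ (-2 > -4) — not an equilibrium.
(α, δ): Player A prefers β (4 > 3) — not an equilibrium.
(β, γ): Player B prefers δ (1 > 0) — not an equilibrium.
(β, δ): Player A gets 4 ≥ 3 from α, and Player B gets 1 ≥ 0 from γ — Nash equilibrium.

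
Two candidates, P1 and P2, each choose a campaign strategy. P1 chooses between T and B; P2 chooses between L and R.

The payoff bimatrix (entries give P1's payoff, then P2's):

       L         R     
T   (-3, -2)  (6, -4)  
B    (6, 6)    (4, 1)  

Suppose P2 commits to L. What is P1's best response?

Against L, P1 earns -3 from T and 6 from B.
So B is the best response.

B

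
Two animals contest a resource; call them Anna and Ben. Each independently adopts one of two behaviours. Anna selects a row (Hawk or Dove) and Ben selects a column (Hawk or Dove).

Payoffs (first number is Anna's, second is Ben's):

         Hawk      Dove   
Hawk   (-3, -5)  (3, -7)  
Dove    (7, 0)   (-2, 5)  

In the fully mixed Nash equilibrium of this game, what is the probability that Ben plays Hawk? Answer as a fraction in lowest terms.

1/3

Let y be the probability that Ben plays Hawk. In a completely mixed equilibrium, Anna must be indifferent between Hawk and Dove.
Anna's expected payoff from Hawk is −3y + 3(1−y); from Dove it is 7y − 2(1−y).
Setting these equal: −6y + 3 = 9y − 2, so y = 1/3.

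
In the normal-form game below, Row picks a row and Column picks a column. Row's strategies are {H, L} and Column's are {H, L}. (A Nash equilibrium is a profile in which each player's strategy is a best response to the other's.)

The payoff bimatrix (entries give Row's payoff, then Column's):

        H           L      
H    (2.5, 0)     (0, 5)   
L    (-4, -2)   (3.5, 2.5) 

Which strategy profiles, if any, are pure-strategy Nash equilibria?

(L, L)

(H, H): Column prefers L (5 > 0) — not an equilibrium.
(H, L): Row prefers L (3.5 > 0) — not an equilibrium.
(L, H): Row prefers H (2.5 > -4); Column prefers L (2.5 > -2) — not an equilibrium.
(L, L): Row gets 3.5 ≥ 0 from H, and Column gets 2.5 ≥ -2 from H — Nash equilibrium.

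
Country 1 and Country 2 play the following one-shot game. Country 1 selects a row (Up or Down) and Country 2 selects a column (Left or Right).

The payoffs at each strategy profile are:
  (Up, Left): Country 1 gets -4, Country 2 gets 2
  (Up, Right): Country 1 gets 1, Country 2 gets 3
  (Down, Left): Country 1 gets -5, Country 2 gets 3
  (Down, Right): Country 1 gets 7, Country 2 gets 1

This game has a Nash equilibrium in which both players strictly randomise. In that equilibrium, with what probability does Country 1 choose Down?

Let r be the probability that Country 1 plays Up. In a completely mixed equilibrium, Country 2 must be indifferent between Left and Right.
Country 2's expected payoff from Left is 2r + 3(1−r); from Right it is 3r + (1−r).
Setting these equal: −r + 3 = 2r + 1, so r = 2/3.
Therefore Country 1 plays Down with probability 1 − 2/3 = 1/3.

1/3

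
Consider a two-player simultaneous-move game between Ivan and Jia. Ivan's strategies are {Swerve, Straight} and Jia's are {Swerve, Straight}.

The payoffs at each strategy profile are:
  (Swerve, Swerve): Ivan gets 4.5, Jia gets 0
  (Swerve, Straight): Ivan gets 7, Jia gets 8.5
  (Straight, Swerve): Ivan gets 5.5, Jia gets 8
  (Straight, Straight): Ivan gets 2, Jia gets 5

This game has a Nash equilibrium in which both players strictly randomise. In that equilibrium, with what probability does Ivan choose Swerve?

Let x be the probability that Ivan plays Swerve. In a completely mixed equilibrium, Jia must be indifferent between Swerve and Straight.
Jia's expected payoff from Swerve is 8(1−x); from Straight it is 8.5x + 5(1−x).
Setting these equal: −8x + 8 = 3.5x + 5, so x = 6/23.

6/23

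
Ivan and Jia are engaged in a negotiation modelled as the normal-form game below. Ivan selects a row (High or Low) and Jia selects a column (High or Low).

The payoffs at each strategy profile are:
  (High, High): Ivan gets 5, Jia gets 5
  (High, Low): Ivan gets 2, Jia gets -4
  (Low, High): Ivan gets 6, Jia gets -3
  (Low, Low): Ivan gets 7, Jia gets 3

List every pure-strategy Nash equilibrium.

(Low, Low)

(High, High): Ivan prefers Low (6 > 5) — not an equilibrium.
(High, Low): Ivan prefers Low (7 > 2); Jia prefers High (5 > -4) — not an equilibrium.
(Low, High): Jia prefers Low (3 > -3) — not an equilibrium.
(Low, Low): Ivan gets 7 ≥ 2 from High, and Jia gets 3 ≥ -3 from High — Nash equilibrium.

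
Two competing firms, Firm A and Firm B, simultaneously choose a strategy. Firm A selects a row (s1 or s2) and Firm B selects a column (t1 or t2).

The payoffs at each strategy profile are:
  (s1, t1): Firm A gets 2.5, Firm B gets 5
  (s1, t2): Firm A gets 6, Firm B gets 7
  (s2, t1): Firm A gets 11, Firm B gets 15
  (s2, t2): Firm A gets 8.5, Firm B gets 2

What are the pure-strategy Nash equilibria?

(s2, t1)

(s1, t1): Firm A prefers s2 (11 > 2.5); Firm B prefers t2 (7 > 5) — not an equilibrium.
(s1, t2): Firm A prefers s2 (8.5 > 6) — not an equilibrium.
(s2, t1): Firm A gets 11 ≥ 2.5 from s1, and Firm B gets 15 ≥ 2 from t2 — Nash equilibrium.
(s2, t2): Firm B prefers t1 (15 > 2) — not an equilibrium.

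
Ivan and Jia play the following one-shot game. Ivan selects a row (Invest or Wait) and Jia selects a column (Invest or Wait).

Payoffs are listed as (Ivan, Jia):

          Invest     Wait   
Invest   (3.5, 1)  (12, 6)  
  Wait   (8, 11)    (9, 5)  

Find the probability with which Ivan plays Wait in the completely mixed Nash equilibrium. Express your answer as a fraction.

5/11

Let r be the probability that Ivan plays Invest. In a completely mixed equilibrium, Jia must be indifferent between Invest and Wait.
Jia's expected payoff from Invest is r + 11(1−r); from Wait it is 6r + 5(1−r).
Setting these equal: −10r + 11 = r + 5, so r = 6/11.
Therefore Ivan plays Wait with probability 1 − 6/11 = 5/11.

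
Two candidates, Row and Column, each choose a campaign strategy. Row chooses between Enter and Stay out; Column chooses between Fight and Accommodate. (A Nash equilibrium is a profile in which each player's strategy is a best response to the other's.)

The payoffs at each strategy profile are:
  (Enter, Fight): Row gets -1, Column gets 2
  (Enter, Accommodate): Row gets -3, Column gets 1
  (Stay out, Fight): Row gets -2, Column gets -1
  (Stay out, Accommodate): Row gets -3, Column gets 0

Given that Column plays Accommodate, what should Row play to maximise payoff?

Against Accommodate, Row earns -3 from Enter and -3 from Stay out.
So either strategy is a best response.

either — both Enter and Stay out are best responses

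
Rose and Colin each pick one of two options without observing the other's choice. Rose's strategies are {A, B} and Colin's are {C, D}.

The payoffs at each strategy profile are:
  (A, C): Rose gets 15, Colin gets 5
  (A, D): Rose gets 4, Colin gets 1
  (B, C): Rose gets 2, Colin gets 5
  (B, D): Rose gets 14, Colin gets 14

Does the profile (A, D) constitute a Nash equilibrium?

At (A, D), Rose earns 4; switching to B would give 14, so Rose would deviate.
Colin earns 1; switching to C would give 5, so Colin would deviate.
Since at least one player can profitably deviate, this is not a Nash equilibrium.

No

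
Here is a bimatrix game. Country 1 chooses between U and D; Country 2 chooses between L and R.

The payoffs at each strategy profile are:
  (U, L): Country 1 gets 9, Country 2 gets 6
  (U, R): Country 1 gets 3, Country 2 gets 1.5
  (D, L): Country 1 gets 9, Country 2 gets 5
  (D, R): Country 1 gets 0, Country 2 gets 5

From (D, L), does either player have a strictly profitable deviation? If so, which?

Neither

Country 1 at (D, L) earns 9; deviating to U yields 9 — not better.
Country 2 earns 5; deviating to R yields 5 — not better.
Neither player can strictly improve; the profile is a Nash equilibrium.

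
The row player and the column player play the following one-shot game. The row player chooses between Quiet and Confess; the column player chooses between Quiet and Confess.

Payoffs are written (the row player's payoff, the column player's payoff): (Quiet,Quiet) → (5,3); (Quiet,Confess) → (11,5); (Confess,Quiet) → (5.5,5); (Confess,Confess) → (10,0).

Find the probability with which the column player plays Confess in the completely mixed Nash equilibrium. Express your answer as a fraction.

1/3

Let y be the probability that the column player plays Quiet. In a completely mixed equilibrium, the row player must be indifferent between Quiet and Confess.
The row player's expected payoff from Quiet is 5y + 11(1−y); from Confess it is 5.5y + 10(1−y).
Setting these equal: −6y + 11 = −4.5y + 10, so y = 2/3.
Therefore the column player plays Confess with probability 1 − 2/3 = 1/3.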